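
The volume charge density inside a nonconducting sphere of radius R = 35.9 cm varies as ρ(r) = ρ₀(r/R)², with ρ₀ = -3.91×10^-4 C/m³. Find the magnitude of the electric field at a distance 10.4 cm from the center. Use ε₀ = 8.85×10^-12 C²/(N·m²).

7.71e4 N/C

Take a concentric spherical Gaussian surface of radius r = 10.4 cm (r < R).
Q_enc = ∫₀^r ρ(r')·4πr'² dr' = (4πρ₀/R²) ∫₀^r r'^4 dr' = 4πρ₀ r^5/(5·R²) = -9.277e-8 C.
Since E is radial and uniform over the Gaussian sphere, Φ = E·4πr² = Q_enc/ε₀.
E = |Q_enc|/(4πε₀r²) = (9.277e-8)/(4π·8.85×10^-12·(0.104)²) = 7.71e4 N/C.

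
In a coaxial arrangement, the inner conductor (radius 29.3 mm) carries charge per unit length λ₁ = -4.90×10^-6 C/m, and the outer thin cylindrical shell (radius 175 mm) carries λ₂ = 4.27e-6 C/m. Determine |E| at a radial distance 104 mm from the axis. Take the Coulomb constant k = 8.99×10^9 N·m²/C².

|E| ≈ 8.47×10^5 N/C

Choose a coaxial cylinder of radius r = 104 mm (arbitrary length L) as the Gaussian surface (between the conductors, 29.3 mm < r < 175 mm).
Only the inner wire is enclosed; the outer shell contributes nothing inside itself. λ_enc = λ₁ = -4.90×10^-6 C/m.
By Gauss's law (flux through the curved wall only), E·2πrL = λ_enc L/ε₀.
E = 2k|λ_enc|/r = 2(8.99×10^9)(4.90×10^-6)/(0.104) = 8.47e5 N/C.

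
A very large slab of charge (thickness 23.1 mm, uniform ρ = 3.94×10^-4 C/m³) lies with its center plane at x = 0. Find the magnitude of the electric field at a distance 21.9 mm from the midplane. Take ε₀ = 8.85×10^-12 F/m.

The point |x| = 21.9 mm lies outside the slab (half-thickness 0.01155 m). A symmetric pillbox spanning the full slab encloses Q_enc = ρ·d·A.
Flux = 2EA ⇒ E = |ρ|d/(2ε₀), independent of distance outside.
E = (3.94×10^-4)(0.0231)/(2·8.85×10^-12) = 5.14×10^5 N/C.

|E| ≈ 5.14e5 N/C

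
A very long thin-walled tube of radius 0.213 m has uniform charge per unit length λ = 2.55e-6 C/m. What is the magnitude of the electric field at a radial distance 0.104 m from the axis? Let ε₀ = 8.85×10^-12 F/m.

Take a coaxial cylindrical Gaussian surface of radius r = 0.104 m and length L (r < 0.213 m, inside the shell).
No charge is enclosed, so Gauss's law gives E·2πrL = 0 ⇒ E = 0.

E = 0 (no enclosed charge)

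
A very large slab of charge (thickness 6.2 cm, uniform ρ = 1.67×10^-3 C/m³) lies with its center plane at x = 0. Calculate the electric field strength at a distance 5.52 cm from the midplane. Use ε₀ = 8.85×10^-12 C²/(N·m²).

The point |x| = 5.52 cm lies outside the slab (half-thickness 0.031 m). A symmetric pillbox spanning the full slab encloses Q_enc = ρ·d·A.
Flux = 2EA ⇒ E = |ρ|d/(2ε₀), independent of distance outside.
E = (1.67e-3)(0.062)/(2·8.85×10^-12) = 5.85×10^6 N/C.

|E| ≈ 5.85×10^6 N/C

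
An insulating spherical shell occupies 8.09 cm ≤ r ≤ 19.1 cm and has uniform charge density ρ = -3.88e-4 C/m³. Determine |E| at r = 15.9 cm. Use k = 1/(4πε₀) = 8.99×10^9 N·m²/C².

Use a concentric Gaussian sphere at r = 15.9 cm (within the shell material, 8.09 cm < r < 19.1 cm).
Enclosed charge is the volume from a to r: Q_enc = (4π/3)ρ(r³ − a³) = -5.672×10^-6 C.
By Gauss's law, ∮E·dA = E·4πr² = Q_enc/ε₀.
E = k|Q_enc|/r² = (8.99×10^9)(5.672×10^-6)/(0.159)² = 2.02×10^6 N/C.

|E| ≈ 2.02×10^6 N/C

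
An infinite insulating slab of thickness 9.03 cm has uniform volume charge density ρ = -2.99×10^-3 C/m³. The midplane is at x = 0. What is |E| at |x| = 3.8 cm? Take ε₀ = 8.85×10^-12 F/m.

By symmetry E is perpendicular to the slab. A Gaussian pillbox from −3.8 cm to +3.8 cm (face area A) lies entirely within the slab.
Q_enc = ρ·(2x)·A and flux = 2EA, so 2EA = 2ρxA/ε₀ ⇒ E = |ρ|x/ε₀.
E = (2.99e-3)(0.038)/(8.85×10^-12) = 1.28×10^7 N/C.

E = 1.28×10^7 N/C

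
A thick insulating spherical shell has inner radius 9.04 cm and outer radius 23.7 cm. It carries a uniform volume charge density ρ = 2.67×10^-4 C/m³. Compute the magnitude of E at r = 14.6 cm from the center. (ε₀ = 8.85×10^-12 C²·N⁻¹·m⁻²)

1.12×10^6 V/m

Take a concentric spherical Gaussian surface of radius r = 14.6 cm (within the shell material, 9.04 cm < r < 23.7 cm).
Enclosed charge is the volume from a to r: Q_enc = (4π/3)ρ(r³ − a³) = 2.654×10^-6 C.
Gauss's law: E·4πr² = Q_enc/ε₀.
E = |Q_enc|/(4πε₀r²) = (2.654e-6)/(4π·8.85×10^-12·(0.146)²) = 1.12e6 N/C.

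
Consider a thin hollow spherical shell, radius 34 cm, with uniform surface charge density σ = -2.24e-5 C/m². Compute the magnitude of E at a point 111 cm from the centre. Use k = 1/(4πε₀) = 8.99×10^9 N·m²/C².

By spherical symmetry E is radial; choose a Gaussian sphere of radius r = 111 cm (r > 34 cm).
The entire shell is enclosed: Q_enc = σ·4πR² = (-2.24×10^-5)·4π·(0.34)² = -3.254e-5 C.
By Gauss's law, ∮E·dA = E·4πr² = Q_enc/ε₀.
E = k|Q_enc|/r² = (8.99×10^9)(3.254×10^-5)/(1.11)² = 2.37×10^5 N/C.

|E| ≈ 2.37e5 V/m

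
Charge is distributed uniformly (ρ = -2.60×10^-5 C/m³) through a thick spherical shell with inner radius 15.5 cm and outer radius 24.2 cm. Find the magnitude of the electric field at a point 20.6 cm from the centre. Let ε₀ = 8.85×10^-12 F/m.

1.16e5 N/C

By spherical symmetry E is radial; choose a Gaussian sphere of radius r = 20.6 cm (within the shell material, 15.5 cm < r < 24.2 cm).
Only the shell between 15.5 cm and r is enclosed: Q_enc = ρ·(4π/3)(r³ − a³) = (-2.60e-5)·(4π/3)·((0.206)³ − (0.155)³) = -5.465×10^-7 C.
Applying ∮E·dA = Q_enc/ε₀ with Φ = E(4πr²):
E = |Q_enc|/(4πε₀r²) = (5.465×10^-7)/(4π·8.85×10^-12·(0.206)²) = 1.16×10^5 N/C.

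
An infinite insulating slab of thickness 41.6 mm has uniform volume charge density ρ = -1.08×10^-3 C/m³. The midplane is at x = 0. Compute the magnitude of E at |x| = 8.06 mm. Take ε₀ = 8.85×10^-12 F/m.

|E| = 9.84×10^5 N/C

By symmetry E is perpendicular to the slab. A Gaussian pillbox from −8.06 mm to +8.06 mm (face area A) lies entirely within the slab.
Q_enc = ρ·(2x)·A and flux = 2EA, so 2EA = 2ρxA/ε₀ ⇒ E = |ρ|x/ε₀.
E = (1.08×10^-3)(0.00806)/(8.85×10^-12) = 9.84e5 N/C.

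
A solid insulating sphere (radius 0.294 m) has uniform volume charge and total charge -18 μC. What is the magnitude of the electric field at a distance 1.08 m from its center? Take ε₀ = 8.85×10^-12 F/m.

E ≈ 1.39×10^5 V/m

Use a concentric Gaussian sphere at r = 1.08 m (r > R, so the entire charge is enclosed).
Q_enc = -18 μC = -1.80×10^-5 C.
By Gauss's law, ∮E·dA = E·4πr² = Q_enc/ε₀.
E = |Q_enc|/(4πε₀r²) = (1.80×10^-5)/(4π·8.85×10^-12·(1.08)²) = 1.39e5 N/C.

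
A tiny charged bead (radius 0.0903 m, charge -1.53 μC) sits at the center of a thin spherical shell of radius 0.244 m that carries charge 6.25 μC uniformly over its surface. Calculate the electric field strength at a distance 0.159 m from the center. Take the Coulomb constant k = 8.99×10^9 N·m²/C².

5.44×10^5 N/C

By spherical symmetry E is radial; choose a Gaussian sphere of radius r = 0.159 m (between the bodies, 0.0903 m < r < 0.244 m).
The shell at 0.244 m lies outside the Gaussian surface, so Q_enc = -1.53 μC = -1.53×10^-6 C.
By Gauss's law, ∮E·dA = E·4πr² = Q_enc/ε₀.
E = k|Q_enc|/r² = (8.99×10^9)(1.53×10^-6)/(0.159)² = 5.44e5 N/C.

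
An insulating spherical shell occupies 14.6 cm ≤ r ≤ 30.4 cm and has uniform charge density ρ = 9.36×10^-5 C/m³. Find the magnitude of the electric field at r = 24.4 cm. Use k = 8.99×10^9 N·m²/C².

Take a concentric spherical Gaussian surface of radius r = 24.4 cm (within the shell material, 14.6 cm < r < 30.4 cm).
Enclosed charge is the volume from a to r: Q_enc = (4π/3)ρ(r³ − a³) = 4.475×10^-6 C.
Applying ∮E·dA = Q_enc/ε₀ with Φ = E(4πr²):
E = k|Q_enc|/r² = (8.99×10^9)(4.475×10^-6)/(0.244)² = 6.76×10^5 N/C.

E ≈ 6.76×10^5 V/m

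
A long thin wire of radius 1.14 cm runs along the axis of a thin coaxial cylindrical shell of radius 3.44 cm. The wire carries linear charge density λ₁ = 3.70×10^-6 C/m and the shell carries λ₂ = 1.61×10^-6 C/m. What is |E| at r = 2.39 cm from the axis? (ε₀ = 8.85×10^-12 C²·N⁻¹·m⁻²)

E = 2.78×10^6 V/m

Coaxial Gaussian cylinder, radius r = 2.39 cm, length L (between the conductors, 1.14 cm < r < 3.44 cm).
The shell at 3.44 cm lies outside the Gaussian surface, so λ_enc = λ₁ = 3.70×10^-6 C/m.
Applying ∮E·dA = Q_enc/ε₀ with the end caps contributing no flux:
E = |λ_enc|/(2πε₀r) = (3.70×10^-6)/(2π·8.85×10^-12·0.0239) = 2.78×10^6 N/C.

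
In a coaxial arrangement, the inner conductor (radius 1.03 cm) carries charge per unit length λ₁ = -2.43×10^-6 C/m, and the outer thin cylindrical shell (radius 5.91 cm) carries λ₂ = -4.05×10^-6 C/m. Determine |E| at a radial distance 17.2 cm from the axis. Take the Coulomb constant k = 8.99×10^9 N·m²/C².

|E| ≈ 6.77×10^5 V/m

Choose a coaxial cylinder of radius r = 17.2 cm (arbitrary length L) as the Gaussian surface (r > 5.91 cm, enclosing both).
λ_enc = λ₁ + λ₂ = (-2.43e-6) + (-4.05×10^-6) = -6.48×10^-6 C/m.
By Gauss's law (flux through the curved wall only), E·2πrL = λ_enc L/ε₀.
E = 2k|λ_enc|/r = 2(8.99×10^9)(6.48×10^-6)/(0.172) = 6.77e5 N/C.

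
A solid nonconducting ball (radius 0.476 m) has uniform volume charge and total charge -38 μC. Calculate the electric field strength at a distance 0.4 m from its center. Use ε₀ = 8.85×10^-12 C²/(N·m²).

|E| = 1.27×10^6 N/C

By spherical symmetry E is radial; choose a Gaussian sphere of radius r = 0.4 m (r < R).
Only the charge within r is enclosed: Q_enc = Q·(r/R)³ = (-38 μC)·(0.4 m/0.476 m)³ = -2.255×10^-5 C.
Gauss's law: E·4πr² = Q_enc/ε₀.
E = |Q_enc|/(4πε₀r²) = (2.255×10^-5)/(4π·8.85×10^-12·(0.4)²) = 1.27e6 N/C.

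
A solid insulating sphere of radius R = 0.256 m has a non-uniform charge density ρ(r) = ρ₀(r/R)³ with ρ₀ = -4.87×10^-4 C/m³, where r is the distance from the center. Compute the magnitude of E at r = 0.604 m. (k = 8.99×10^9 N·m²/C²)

Take a concentric spherical Gaussian surface of radius r = 0.604 m (r > R, all charge enclosed).
Q_enc = 4π ∫₀^R ρ₀(r'/R)^3 r'² dr' = 4πρ₀R³/6 = -1.711×10^-5 C.
Applying ∮E·dA = Q_enc/ε₀ with Φ = E(4πr²):
E = k|Q_enc|/r² = (8.99×10^9)(1.711×10^-5)/(0.604)² = 4.22e5 N/C.

4.22e5 V/m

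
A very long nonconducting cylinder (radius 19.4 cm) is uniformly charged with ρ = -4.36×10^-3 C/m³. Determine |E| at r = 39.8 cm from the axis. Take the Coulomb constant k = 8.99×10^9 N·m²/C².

E = 2.33×10^7 V/m

Choose a coaxial cylinder of radius r = 39.8 cm (arbitrary length L) as the Gaussian surface (r > 19.4 cm, full cross-section enclosed).
λ_enc = ρ·πR² = (-4.36e-3)π(0.194)² = -5.155e-4 C/m.
Gauss's law: E·2πrL = λ_enc L/ε₀.
E = 2k|λ_enc|/r = 2(8.99×10^9)(5.155×10^-4)/(0.398) = 2.33×10^7 N/C.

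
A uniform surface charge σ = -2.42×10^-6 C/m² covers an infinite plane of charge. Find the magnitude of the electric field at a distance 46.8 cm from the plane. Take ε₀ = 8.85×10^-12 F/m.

By planar symmetry E is perpendicular to the sheet and uniform; use a Gaussian pillbox with flat faces of area A on each side of the sheet.
Flux Φ = 2EA and Q_enc = σA, so 2EA = σA/ε₀ ⇒ E = |σ|/(2ε₀), independent of distance.
E = |σ|/(2ε₀) = (2.42×10^-6)/(2·8.85×10^-12) = 1.37×10^5 N/C.

1.37e5 N/C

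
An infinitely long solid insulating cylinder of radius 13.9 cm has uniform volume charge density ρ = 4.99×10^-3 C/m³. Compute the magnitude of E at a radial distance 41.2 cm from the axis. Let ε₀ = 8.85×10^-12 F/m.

Choose a coaxial cylinder of radius r = 41.2 cm (arbitrary length L) as the Gaussian surface (r > 13.9 cm, full cross-section enclosed).
λ_enc = ρ·πR² = (4.99×10^-3)π(0.139)² = 3.029×10^-4 C/m.
Gauss's law: E·2πrL = λ_enc L/ε₀.
E = |λ_enc|/(2πε₀r) = (3.029×10^-4)/(2π·8.85×10^-12·0.412) = 1.32e7 N/C.

E = 1.32×10^7 N/C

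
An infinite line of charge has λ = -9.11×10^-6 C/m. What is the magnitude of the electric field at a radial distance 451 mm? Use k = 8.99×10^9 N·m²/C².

E = 3.63e5 V/m

Coaxial Gaussian cylinder, radius r = 451 mm, length L.
Q_enc = λL, so λ_enc = -9.11×10^-6 C/m.
Gauss's law: E·2πrL = λ_enc L/ε₀.
E = 2k|λ_enc|/r = 2(8.99×10^9)(9.11×10^-6)/(0.451) = 3.63×10^5 N/C.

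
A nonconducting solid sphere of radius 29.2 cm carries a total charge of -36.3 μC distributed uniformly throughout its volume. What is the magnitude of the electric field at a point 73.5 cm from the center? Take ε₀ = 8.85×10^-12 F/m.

|E| = 6.04e5 N/C

Use a concentric Gaussian sphere at r = 73.5 cm (r > R, so the entire charge is enclosed).
Q_enc = -36.3 μC = -3.63×10^-5 C.
By Gauss's law, ∮E·dA = E·4πr² = Q_enc/ε₀.
E = |Q_enc|/(4πε₀r²) = (3.63×10^-5)/(4π·8.85×10^-12·(0.735)²) = 6.04×10^5 N/C.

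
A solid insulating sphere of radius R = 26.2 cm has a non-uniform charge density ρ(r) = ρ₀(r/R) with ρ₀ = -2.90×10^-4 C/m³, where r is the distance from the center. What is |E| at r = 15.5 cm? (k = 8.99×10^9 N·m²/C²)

E = 7.51e5 N/C

Symmetry ⇒ E = E(r) r̂. Gaussian sphere of radius r = 15.5 cm (r < R).
Q_enc = ∫₀^r ρ(r')·4πr'² dr' = (4πρ₀/R) ∫₀^r r'^3 dr' = 4πρ₀ r^4/(4·R) = -2.007e-6 C.
Since E is radial and uniform over the Gaussian sphere, Φ = E·4πr² = Q_enc/ε₀.
E = k|Q_enc|/r² = (8.99×10^9)(2.007×10^-6)/(0.155)² = 7.51×10^5 N/C.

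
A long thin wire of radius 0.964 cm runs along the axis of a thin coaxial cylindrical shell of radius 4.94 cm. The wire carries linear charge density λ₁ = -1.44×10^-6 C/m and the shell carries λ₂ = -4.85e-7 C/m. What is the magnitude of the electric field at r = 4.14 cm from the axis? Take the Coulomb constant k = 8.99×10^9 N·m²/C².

6.25×10^5 N/C

Take a coaxial cylindrical Gaussian surface of radius r = 4.14 cm and length L (between the conductors, 0.964 cm < r < 4.94 cm).
The shell at 4.94 cm lies outside the Gaussian surface, so λ_enc = λ₁ = -1.44×10^-6 C/m.
By Gauss's law (flux through the curved wall only), E·2πrL = λ_enc L/ε₀.
E = 2k|λ_enc|/r = 2(8.99×10^9)(1.44e-6)/(0.0414) = 6.25×10^5 N/C.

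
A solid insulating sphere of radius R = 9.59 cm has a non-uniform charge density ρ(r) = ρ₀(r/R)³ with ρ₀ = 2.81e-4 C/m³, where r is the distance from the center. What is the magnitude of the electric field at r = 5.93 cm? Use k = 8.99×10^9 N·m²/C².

Take a concentric spherical Gaussian surface of radius r = 5.93 cm (r < R).
Q_enc = ∫₀^r ρ(r')·4πr'² dr' = (4πρ₀/R³) ∫₀^r r'^5 dr' = 4πρ₀ r^6/(6·R³) = 2.902×10^-8 C.
By Gauss's law, ∮E·dA = E·4πr² = Q_enc/ε₀.
E = k|Q_enc|/r² = (8.99×10^9)(2.902×10^-8)/(0.0593)² = 7.42e4 N/C.

E = 7.42×10^4 N/C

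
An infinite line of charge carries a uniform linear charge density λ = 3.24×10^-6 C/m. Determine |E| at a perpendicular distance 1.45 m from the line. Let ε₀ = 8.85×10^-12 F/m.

E = 4.02×10^4 V/m

By cylindrical symmetry E is radial; use a coaxial Gaussian cylinder of radius 1.45 m and length L.
Q_enc = λL, so λ_enc = 3.24×10^-6 C/m.
Since E is radial and uniform over the curved surface, Φ = E·2πrL = Q_enc/ε₀ = λ_enc L/ε₀.
E = |λ_enc|/(2πε₀r) = (3.24e-6)/(2π·8.85×10^-12·1.45) = 4.02×10^4 N/C.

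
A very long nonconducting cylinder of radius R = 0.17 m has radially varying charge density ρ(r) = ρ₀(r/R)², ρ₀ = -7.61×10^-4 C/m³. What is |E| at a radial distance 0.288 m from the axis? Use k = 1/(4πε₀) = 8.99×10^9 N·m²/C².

E = 2.16e6 N/C

Take a coaxial cylindrical Gaussian surface of radius r = 0.288 m and length L (r > R, full charge per length enclosed).
λ_enc = 2π ∫₀^R ρ₀(r'/R)^2 r' dr' = 2πρ₀R²/4 = -3.455e-5 C/m.
Applying ∮E·dA = Q_enc/ε₀ with the end caps contributing no flux:
E = 2k|λ_enc|/r = 2(8.99×10^9)(3.455×10^-5)/(0.288) = 2.16×10^6 N/C.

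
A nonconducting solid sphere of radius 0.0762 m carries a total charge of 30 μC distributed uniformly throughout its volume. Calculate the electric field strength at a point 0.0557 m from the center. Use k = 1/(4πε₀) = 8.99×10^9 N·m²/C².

Symmetry ⇒ E = E(r) r̂. Gaussian sphere of radius r = 0.0557 m (r < R).
For a uniform sphere the enclosed fraction is (r/R)³, so Q_enc = (30 μC)(0.0557/0.0762)³ = 1.172×10^-5 C.
Since E is radial and uniform over the Gaussian sphere, Φ = E·4πr² = Q_enc/ε₀.
E = k|Q_enc|/r² = (8.99×10^9)(1.172×10^-5)/(0.0557)² = 3.40×10^7 N/C.

|E| = 3.40×10^7 N/C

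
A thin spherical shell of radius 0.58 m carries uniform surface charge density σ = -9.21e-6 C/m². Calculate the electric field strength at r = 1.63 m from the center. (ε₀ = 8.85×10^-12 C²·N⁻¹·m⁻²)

|E| = 1.32e5 N/C

Symmetry ⇒ E = E(r) r̂. Gaussian sphere of radius r = 1.63 m (r > 0.58 m).
The entire shell is enclosed: Q_enc = σ·4πR² = (-9.21×10^-6)·4π·(0.58)² = -3.893×10^-5 C.
Applying ∮E·dA = Q_enc/ε₀ with Φ = E(4πr²):
E = |Q_enc|/(4πε₀r²) = (3.893×10^-5)/(4π·8.85×10^-12·(1.63)²) = 1.32e5 N/C.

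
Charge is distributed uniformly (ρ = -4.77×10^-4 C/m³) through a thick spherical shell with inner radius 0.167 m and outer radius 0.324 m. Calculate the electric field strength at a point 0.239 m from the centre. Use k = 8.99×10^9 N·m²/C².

E = 2.83e6 N/C

Symmetry ⇒ E = E(r) r̂. Gaussian sphere of radius r = 0.239 m (within the shell material, 0.167 m < r < 0.324 m).
Enclosed charge is the volume from a to r: Q_enc = (4π/3)ρ(r³ − a³) = -1.797×10^-5 C.
Since E is radial and uniform over the Gaussian sphere, Φ = E·4πr² = Q_enc/ε₀.
E = k|Q_enc|/r² = (8.99×10^9)(1.797e-5)/(0.239)² = 2.83×10^6 N/C.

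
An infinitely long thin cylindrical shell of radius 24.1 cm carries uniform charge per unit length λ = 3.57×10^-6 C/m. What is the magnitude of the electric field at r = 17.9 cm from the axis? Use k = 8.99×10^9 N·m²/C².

E = 0

Choose a coaxial cylinder of radius r = 17.9 cm (arbitrary length L) as the Gaussian surface (r < 24.1 cm, inside the shell).
No charge is enclosed, so Gauss's law gives E·2πrL = 0 ⇒ E = 0.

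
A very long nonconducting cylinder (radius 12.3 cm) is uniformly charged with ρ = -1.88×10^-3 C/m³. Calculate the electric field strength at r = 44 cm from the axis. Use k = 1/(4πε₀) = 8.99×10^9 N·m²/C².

E ≈ 3.65e6 N/C

Choose a coaxial cylinder of radius r = 44 cm (arbitrary length L) as the Gaussian surface (r > 12.3 cm, full cross-section enclosed).
λ_enc = ρ·πR² = (-1.88×10^-3)π(0.123)² = -8.935e-5 C/m.
Since E is radial and uniform over the curved surface, Φ = E·2πrL = Q_enc/ε₀ = λ_enc L/ε₀.
E = 2k|λ_enc|/r = 2(8.99×10^9)(8.935×10^-5)/(0.44) = 3.65e6 N/C.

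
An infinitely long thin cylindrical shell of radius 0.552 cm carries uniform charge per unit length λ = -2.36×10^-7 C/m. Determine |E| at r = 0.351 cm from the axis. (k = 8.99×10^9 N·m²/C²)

E = 0

Take a coaxial cylindrical Gaussian surface of radius r = 0.351 cm and length L (r < 0.552 cm, inside the shell).
No charge is enclosed, so Gauss's law gives E·2πrL = 0 ⇒ E = 0.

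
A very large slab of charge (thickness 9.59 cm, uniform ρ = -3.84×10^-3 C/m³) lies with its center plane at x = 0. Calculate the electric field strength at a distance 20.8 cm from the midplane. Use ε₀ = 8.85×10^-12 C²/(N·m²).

The point |x| = 20.8 cm lies outside the slab (half-thickness 0.04795 m). A symmetric pillbox spanning the full slab encloses Q_enc = ρ·d·A.
Flux = 2EA ⇒ E = |ρ|d/(2ε₀), independent of distance outside.
E = (3.84×10^-3)(0.0959)/(2·8.85×10^-12) = 2.08×10^7 N/C.

E ≈ 2.08×10^7 N/C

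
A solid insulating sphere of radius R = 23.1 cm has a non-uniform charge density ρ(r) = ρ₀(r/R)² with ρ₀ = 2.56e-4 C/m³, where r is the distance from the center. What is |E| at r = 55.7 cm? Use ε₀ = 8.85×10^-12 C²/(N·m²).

|E| ≈ 2.30×10^5 N/C

By spherical symmetry E is radial; choose a Gaussian sphere of radius r = 55.7 cm (r > R, all charge enclosed).
Q_enc = 4π ∫₀^R ρ₀(r'/R)^2 r'² dr' = 4πρ₀R³/5 = 7.931×10^-6 C.
Gauss's law: E·4πr² = Q_enc/ε₀.
E = |Q_enc|/(4πε₀r²) = (7.931×10^-6)/(4π·8.85×10^-12·(0.557)²) = 2.30×10^5 N/C.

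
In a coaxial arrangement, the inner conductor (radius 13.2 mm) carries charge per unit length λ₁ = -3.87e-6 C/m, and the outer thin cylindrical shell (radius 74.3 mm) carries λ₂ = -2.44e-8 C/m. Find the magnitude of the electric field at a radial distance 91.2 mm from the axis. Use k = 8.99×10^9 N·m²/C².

E ≈ 7.68×10^5 N/C

Coaxial Gaussian cylinder, radius r = 91.2 mm, length L (r > 74.3 mm, enclosing both).
λ_enc = λ₁ + λ₂ = (-3.87×10^-6) + (-2.44e-8) = -3.894×10^-6 C/m.
Applying ∮E·dA = Q_enc/ε₀ with the end caps contributing no flux:
E = 2k|λ_enc|/r = 2(8.99×10^9)(3.894×10^-6)/(0.0912) = 7.68×10^5 N/C.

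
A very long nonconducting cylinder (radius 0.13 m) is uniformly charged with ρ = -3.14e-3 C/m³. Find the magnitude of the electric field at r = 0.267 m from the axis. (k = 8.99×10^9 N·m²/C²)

|E| ≈ 1.12e7 N/C

By cylindrical symmetry E is radial; use a coaxial Gaussian cylinder of radius 0.267 m and length L (r > 0.13 m, full cross-section enclosed).
λ_enc = ρ·πR² = (-3.14×10^-3)π(0.13)² = -1.667×10^-4 C/m.
Since E is radial and uniform over the curved surface, Φ = E·2πrL = Q_enc/ε₀ = λ_enc L/ε₀.
E = 2k|λ_enc|/r = 2(8.99×10^9)(1.667×10^-4)/(0.267) = 1.12e7 N/C.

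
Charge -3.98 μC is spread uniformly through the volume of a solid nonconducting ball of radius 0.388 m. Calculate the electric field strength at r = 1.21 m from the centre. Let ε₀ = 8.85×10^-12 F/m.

Symmetry ⇒ E = E(r) r̂. Gaussian sphere of radius r = 1.21 m (r > R, so the entire charge is enclosed).
Q_enc = -3.98 μC = -3.98×10^-6 C.
Since E is radial and uniform over the Gaussian sphere, Φ = E·4πr² = Q_enc/ε₀.
E = |Q_enc|/(4πε₀r²) = (3.98×10^-6)/(4π·8.85×10^-12·(1.21)²) = 2.44×10^4 N/C.

E ≈ 2.44×10^4 N/C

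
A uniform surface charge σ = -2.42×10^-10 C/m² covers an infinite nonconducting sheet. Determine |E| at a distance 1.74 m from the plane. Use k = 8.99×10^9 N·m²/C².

E ≈ 13.7 N/C

The symmetry is planar: E is normal to the sheet and the same magnitude on both sides. Take a pillbox straddling the sheet with end-cap area A.
Flux Φ = 2EA and Q_enc = σA, so 2EA = σA/ε₀ ⇒ E = |σ|/(2ε₀), independent of distance.
E = 2πk|σ| = 2π(8.99×10^9)(2.42e-10) = 13.7 N/C.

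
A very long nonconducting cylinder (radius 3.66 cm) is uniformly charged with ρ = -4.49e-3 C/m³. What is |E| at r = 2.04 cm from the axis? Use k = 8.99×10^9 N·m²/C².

|E| = 5.17×10^6 N/C

Choose a coaxial cylinder of radius r = 2.04 cm (arbitrary length L) as the Gaussian surface (r < R).
Charge inside radius r per length L is ρ·πr²·L, so λ_enc = ρπr² = -5.87×10^-6 C/m.
Since E is radial and uniform over the curved surface, Φ = E·2πrL = Q_enc/ε₀ = λ_enc L/ε₀.
E = 2k|λ_enc|/r = 2(8.99×10^9)(5.87e-6)/(0.0204) = 5.17×10^6 N/C.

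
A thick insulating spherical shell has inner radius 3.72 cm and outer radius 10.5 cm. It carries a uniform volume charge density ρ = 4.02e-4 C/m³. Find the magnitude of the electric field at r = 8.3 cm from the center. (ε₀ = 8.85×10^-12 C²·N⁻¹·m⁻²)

Take a concentric spherical Gaussian surface of radius r = 8.3 cm (within the shell material, 3.72 cm < r < 10.5 cm).
Enclosed charge is the volume from a to r: Q_enc = (4π/3)ρ(r³ − a³) = 8.761e-7 C.
Gauss's law: E·4πr² = Q_enc/ε₀.
E = |Q_enc|/(4πε₀r²) = (8.761e-7)/(4π·8.85×10^-12·(0.083)²) = 1.14×10^6 N/C.

E ≈ 1.14×10^6 N/C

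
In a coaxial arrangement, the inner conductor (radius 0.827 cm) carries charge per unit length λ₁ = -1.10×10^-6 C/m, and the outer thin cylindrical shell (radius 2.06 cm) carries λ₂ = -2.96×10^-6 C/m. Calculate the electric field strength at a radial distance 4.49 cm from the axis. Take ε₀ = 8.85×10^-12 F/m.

Choose a coaxial cylinder of radius r = 4.49 cm (arbitrary length L) as the Gaussian surface (r > 2.06 cm, enclosing both).
λ_enc = λ₁ + λ₂ = (-1.10×10^-6) + (-2.96e-6) = -4.06e-6 C/m.
Applying ∮E·dA = Q_enc/ε₀ with the end caps contributing no flux:
E = |λ_enc|/(2πε₀r) = (4.06×10^-6)/(2π·8.85×10^-12·0.0449) = 1.63×10^6 N/C.

1.63e6 N/C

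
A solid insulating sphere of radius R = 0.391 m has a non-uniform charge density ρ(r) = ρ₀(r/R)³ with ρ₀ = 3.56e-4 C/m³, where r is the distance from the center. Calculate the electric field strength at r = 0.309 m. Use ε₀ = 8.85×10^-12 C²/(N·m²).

E ≈ 1.02×10^6 V/m

Use a concentric Gaussian sphere at r = 0.309 m (r < R).
Q_enc = ∫₀^r ρ(r')·4πr'² dr' = (4πρ₀/R³) ∫₀^r r'^5 dr' = 4πρ₀ r^6/(6·R³) = 1.086e-5 C.
Applying ∮E·dA = Q_enc/ε₀ with Φ = E(4πr²):
E = |Q_enc|/(4πε₀r²) = (1.086e-5)/(4π·8.85×10^-12·(0.309)²) = 1.02×10^6 N/C.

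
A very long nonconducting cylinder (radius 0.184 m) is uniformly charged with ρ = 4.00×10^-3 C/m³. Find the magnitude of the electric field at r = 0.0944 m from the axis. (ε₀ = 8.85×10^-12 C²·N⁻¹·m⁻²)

|E| ≈ 2.13×10^7 V/m

By cylindrical symmetry E is radial; use a coaxial Gaussian cylinder of radius 0.0944 m and length L (r < R).
Enclosed charge per unit length: λ_enc = ρ·πr² = (4.00×10^-3)π(0.0944)² = 1.12×10^-4 C/m.
Applying ∮E·dA = Q_enc/ε₀ with the end caps contributing no flux:
E = |λ_enc|/(2πε₀r) = (1.12×10^-4)/(2π·8.85×10^-12·0.0944) = 2.13×10^7 N/C.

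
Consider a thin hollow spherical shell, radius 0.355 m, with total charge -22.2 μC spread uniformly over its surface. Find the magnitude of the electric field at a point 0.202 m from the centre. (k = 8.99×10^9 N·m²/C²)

E = 0

Symmetry ⇒ E = E(r) r̂. Gaussian sphere of radius r = 0.202 m (inside the shell, r < 0.355 m).
All the charge is outside the Gaussian surface: Q_enc = 0, hence E = 0 everywhere inside the shell.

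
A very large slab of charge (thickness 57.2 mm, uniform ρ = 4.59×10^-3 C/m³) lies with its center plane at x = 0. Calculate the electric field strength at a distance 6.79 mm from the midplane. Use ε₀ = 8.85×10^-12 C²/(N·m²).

|E| ≈ 3.52e6 N/C

By symmetry E is perpendicular to the slab. A Gaussian pillbox from −6.79 mm to +6.79 mm (face area A) lies entirely within the slab.
Q_enc = ρ·(2x)·A and flux = 2EA, so 2EA = 2ρxA/ε₀ ⇒ E = |ρ|x/ε₀.
E = (4.59×10^-3)(0.00679)/(8.85×10^-12) = 3.52×10^6 N/C.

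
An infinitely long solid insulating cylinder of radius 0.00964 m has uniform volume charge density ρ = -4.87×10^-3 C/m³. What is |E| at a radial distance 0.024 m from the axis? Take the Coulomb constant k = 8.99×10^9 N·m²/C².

Coaxial Gaussian cylinder, radius r = 0.024 m, length L (r > 0.00964 m, full cross-section enclosed).
λ_enc = ρ·πR² = (-4.87×10^-3)π(0.00964)² = -1.422×10^-6 C/m.
By Gauss's law (flux through the curved wall only), E·2πrL = λ_enc L/ε₀.
E = 2k|λ_enc|/r = 2(8.99×10^9)(1.422×10^-6)/(0.024) = 1.07×10^6 N/C.

1.07e6 V/m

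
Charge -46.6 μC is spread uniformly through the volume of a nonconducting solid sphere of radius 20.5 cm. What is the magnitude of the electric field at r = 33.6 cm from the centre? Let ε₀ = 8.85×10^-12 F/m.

E = 3.71×10^6 V/m

Symmetry ⇒ E = E(r) r̂. Gaussian sphere of radius r = 33.6 cm (r > R, so the entire charge is enclosed).
Q_enc = -46.6 μC = -4.66×10^-5 C.
Applying ∮E·dA = Q_enc/ε₀ with Φ = E(4πr²):
E = |Q_enc|/(4πε₀r²) = (4.66e-5)/(4π·8.85×10^-12·(0.336)²) = 3.71e6 N/C.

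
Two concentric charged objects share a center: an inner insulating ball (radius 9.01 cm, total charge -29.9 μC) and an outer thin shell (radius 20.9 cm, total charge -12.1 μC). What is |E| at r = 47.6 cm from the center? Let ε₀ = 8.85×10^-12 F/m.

E = 1.67×10^6 N/C

By spherical symmetry E is radial; choose a Gaussian sphere of radius r = 47.6 cm (r > 20.9 cm, enclosing both).
Q_enc = (-29.9 μC) + (-12.1 μC) = -4.20×10^-5 C.
Applying ∮E·dA = Q_enc/ε₀ with Φ = E(4πr²):
E = |Q_enc|/(4πε₀r²) = (4.20e-5)/(4π·8.85×10^-12·(0.476)²) = 1.67×10^6 N/C.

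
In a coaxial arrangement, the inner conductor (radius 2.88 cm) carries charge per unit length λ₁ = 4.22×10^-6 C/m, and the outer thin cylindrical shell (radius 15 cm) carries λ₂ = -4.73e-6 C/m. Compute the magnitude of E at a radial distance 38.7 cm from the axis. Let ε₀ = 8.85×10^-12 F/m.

2.37×10^4 V/m

Take a coaxial cylindrical Gaussian surface of radius r = 38.7 cm and length L (r > 15 cm, enclosing both).
λ_enc = λ₁ + λ₂ = (4.22×10^-6) + (-4.73e-6) = -5.10×10^-7 C/m.
Gauss's law: E·2πrL = λ_enc L/ε₀.
E = |λ_enc|/(2πε₀r) = (5.10×10^-7)/(2π·8.85×10^-12·0.387) = 2.37×10^4 N/C.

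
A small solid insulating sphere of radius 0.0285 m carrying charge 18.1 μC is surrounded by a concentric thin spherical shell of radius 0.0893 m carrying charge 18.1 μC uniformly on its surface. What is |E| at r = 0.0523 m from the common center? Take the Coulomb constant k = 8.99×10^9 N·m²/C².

5.95e7 N/C

Symmetry ⇒ E = E(r) r̂. Gaussian sphere of radius r = 0.0523 m (between the bodies, 0.0285 m < r < 0.0893 m).
The shell at 0.0893 m lies outside the Gaussian surface, so Q_enc = 18.1 μC = 1.81×10^-5 C.
Since E is radial and uniform over the Gaussian sphere, Φ = E·4πr² = Q_enc/ε₀.
E = k|Q_enc|/r² = (8.99×10^9)(1.81×10^-5)/(0.0523)² = 5.95×10^7 N/C.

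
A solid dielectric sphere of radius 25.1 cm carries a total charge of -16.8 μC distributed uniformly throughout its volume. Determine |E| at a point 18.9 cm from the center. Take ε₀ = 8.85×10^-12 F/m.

|E| = 1.81×10^6 V/m

By spherical symmetry E is radial; choose a Gaussian sphere of radius r = 18.9 cm (r < R).
For a uniform sphere the enclosed fraction is (r/R)³, so Q_enc = (-16.8 μC)(0.189/0.251)³ = -7.173×10^-6 C.
Gauss's law: E·4πr² = Q_enc/ε₀.
E = |Q_enc|/(4πε₀r²) = (7.173×10^-6)/(4π·8.85×10^-12·(0.189)²) = 1.81×10^6 N/C.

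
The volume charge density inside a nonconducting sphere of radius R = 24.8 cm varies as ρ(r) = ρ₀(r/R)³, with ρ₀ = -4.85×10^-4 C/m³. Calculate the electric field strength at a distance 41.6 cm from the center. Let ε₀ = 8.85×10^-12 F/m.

By spherical symmetry E is radial; choose a Gaussian sphere of radius r = 41.6 cm (r > R, all charge enclosed).
Q_enc = 4π ∫₀^R ρ₀(r'/R)^3 r'² dr' = 4πρ₀R³/6 = -1.549×10^-5 C.
Since E is radial and uniform over the Gaussian sphere, Φ = E·4πr² = Q_enc/ε₀.
E = |Q_enc|/(4πε₀r²) = (1.549e-5)/(4π·8.85×10^-12·(0.416)²) = 8.05e5 N/C.

|E| = 8.05×10^5 N/C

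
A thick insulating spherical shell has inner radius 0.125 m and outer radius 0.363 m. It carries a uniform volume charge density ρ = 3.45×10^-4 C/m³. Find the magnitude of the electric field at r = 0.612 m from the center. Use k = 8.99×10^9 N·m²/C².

E = 1.59×10^6 N/C

Take a concentric spherical Gaussian surface of radius r = 0.612 m (r > 0.363 m, enclosing the whole shell).
Q_enc = ρ·(4π/3)(b³ − a³) = (3.45×10^-4)·(4π/3)·((0.363)³ − (0.125)³) = 6.63×10^-5 C.
Applying ∮E·dA = Q_enc/ε₀ with Φ = E(4πr²):
E = k|Q_enc|/r² = (8.99×10^9)(6.63×10^-5)/(0.612)² = 1.59×10^6 N/C.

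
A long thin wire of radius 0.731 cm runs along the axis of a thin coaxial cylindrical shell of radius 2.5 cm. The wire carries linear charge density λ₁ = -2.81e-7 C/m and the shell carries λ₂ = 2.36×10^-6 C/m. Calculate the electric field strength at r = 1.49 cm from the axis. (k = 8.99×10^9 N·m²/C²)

|E| = 3.39×10^5 V/m

Coaxial Gaussian cylinder, radius r = 1.49 cm, length L (between the conductors, 0.731 cm < r < 2.5 cm).
Only the inner wire is enclosed; the outer shell contributes nothing inside itself. λ_enc = λ₁ = -2.81e-7 C/m.
Since E is radial and uniform over the curved surface, Φ = E·2πrL = Q_enc/ε₀ = λ_enc L/ε₀.
E = 2k|λ_enc|/r = 2(8.99×10^9)(2.81×10^-7)/(0.0149) = 3.39×10^5 N/C.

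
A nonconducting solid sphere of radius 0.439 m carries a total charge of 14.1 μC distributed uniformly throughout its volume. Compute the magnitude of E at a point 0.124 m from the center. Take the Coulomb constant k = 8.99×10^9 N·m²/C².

Take a concentric spherical Gaussian surface of radius r = 0.124 m (r < R).
Only the charge within r is enclosed: Q_enc = Q·(r/R)³ = (14.1 μC)·(0.124 m/0.439 m)³ = 3.178×10^-7 C.
By Gauss's law, ∮E·dA = E·4πr² = Q_enc/ε₀.
E = k|Q_enc|/r² = (8.99×10^9)(3.178×10^-7)/(0.124)² = 1.86×10^5 N/C.

1.86×10^5 N/C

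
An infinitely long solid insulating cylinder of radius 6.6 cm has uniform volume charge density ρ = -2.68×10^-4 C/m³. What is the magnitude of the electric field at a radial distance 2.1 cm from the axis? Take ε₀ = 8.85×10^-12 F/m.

|E| = 3.18×10^5 N/C

Take a coaxial cylindrical Gaussian surface of radius r = 2.1 cm and length L (r < R).
Charge inside radius r per length L is ρ·πr²·L, so λ_enc = ρπr² = -3.713e-7 C/m.
Applying ∮E·dA = Q_enc/ε₀ with the end caps contributing no flux:
E = |λ_enc|/(2πε₀r) = (3.713×10^-7)/(2π·8.85×10^-12·0.021) = 3.18×10^5 N/C.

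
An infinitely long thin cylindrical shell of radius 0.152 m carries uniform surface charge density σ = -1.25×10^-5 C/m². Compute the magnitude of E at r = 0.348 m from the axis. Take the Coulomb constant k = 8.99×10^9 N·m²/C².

Coaxial Gaussian cylinder, radius r = 0.348 m, length L (r > 0.152 m).
The whole shell is enclosed: λ_enc = σ·2πR = (-1.25×10^-5)·2π·(0.152) = -1.194e-5 C/m.
Applying ∮E·dA = Q_enc/ε₀ with the end caps contributing no flux:
E = 2k|λ_enc|/r = 2(8.99×10^9)(1.194×10^-5)/(0.348) = 6.17×10^5 N/C.

|E| = 6.17×10^5 V/m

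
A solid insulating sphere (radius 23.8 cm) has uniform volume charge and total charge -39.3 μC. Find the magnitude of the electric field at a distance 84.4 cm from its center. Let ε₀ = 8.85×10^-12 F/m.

Take a concentric spherical Gaussian surface of radius r = 84.4 cm (r > R, so the entire charge is enclosed).
Q_enc = -39.3 μC = -3.93×10^-5 C.
Applying ∮E·dA = Q_enc/ε₀ with Φ = E(4πr²):
E = |Q_enc|/(4πε₀r²) = (3.93e-5)/(4π·8.85×10^-12·(0.844)²) = 4.96×10^5 N/C.

4.96×10^5 N/C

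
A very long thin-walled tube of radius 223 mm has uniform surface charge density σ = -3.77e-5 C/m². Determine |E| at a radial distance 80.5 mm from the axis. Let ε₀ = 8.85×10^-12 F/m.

Take a coaxial cylindrical Gaussian surface of radius r = 80.5 mm and length L (r < 223 mm, inside the shell).
No charge is enclosed, so Gauss's law gives E·2πrL = 0 ⇒ E = 0.

E = 0 (no enclosed charge)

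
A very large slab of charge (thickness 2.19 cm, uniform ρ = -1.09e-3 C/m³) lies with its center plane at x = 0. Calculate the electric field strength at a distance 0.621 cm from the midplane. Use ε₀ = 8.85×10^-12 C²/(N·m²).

By symmetry E is perpendicular to the slab. A Gaussian pillbox from −0.621 cm to +0.621 cm (face area A) lies entirely within the slab.
Q_enc = ρ·(2x)·A and flux = 2EA, so 2EA = 2ρxA/ε₀ ⇒ E = |ρ|x/ε₀.
E = (1.09×10^-3)(0.00621)/(8.85×10^-12) = 7.65×10^5 N/C.

|E| ≈ 7.65×10^5 N/C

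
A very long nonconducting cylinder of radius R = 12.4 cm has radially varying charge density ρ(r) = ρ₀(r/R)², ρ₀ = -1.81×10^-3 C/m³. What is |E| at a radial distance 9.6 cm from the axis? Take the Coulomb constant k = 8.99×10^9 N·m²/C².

Choose a coaxial cylinder of radius r = 9.6 cm (arbitrary length L) as the Gaussian surface (r < R).
Integrating ρ over the cross-section to radius r: λ_enc = (2πρ₀/R²) ∫₀^r r'^3 dr' = 2πρ₀ r^4/(4·R²) = -1.571e-5 C/m.
Since E is radial and uniform over the curved surface, Φ = E·2πrL = Q_enc/ε₀ = λ_enc L/ε₀.
E = 2k|λ_enc|/r = 2(8.99×10^9)(1.571×10^-5)/(0.096) = 2.94×10^6 N/C.

|E| ≈ 2.94×10^6 N/C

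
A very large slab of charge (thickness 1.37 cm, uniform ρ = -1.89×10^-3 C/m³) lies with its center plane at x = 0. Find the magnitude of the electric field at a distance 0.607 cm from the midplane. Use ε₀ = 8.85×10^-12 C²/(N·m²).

E = 1.30×10^6 V/m

By symmetry E is perpendicular to the slab. A Gaussian pillbox from −0.607 cm to +0.607 cm (face area A) lies entirely within the slab.
Q_enc = ρ·(2x)·A and flux = 2EA, so 2EA = 2ρxA/ε₀ ⇒ E = |ρ|x/ε₀.
E = (1.89×10^-3)(0.00607)/(8.85×10^-12) = 1.30e6 N/C.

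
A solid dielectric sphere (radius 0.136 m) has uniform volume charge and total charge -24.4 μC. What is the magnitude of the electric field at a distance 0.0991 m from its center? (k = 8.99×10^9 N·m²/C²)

By spherical symmetry E is radial; choose a Gaussian sphere of radius r = 0.0991 m (r < R).
For a uniform sphere the enclosed fraction is (r/R)³, so Q_enc = (-24.4 μC)(0.0991/0.136)³ = -9.44e-6 C.
Since E is radial and uniform over the Gaussian sphere, Φ = E·4πr² = Q_enc/ε₀.
E = k|Q_enc|/r² = (8.99×10^9)(9.44×10^-6)/(0.0991)² = 8.64×10^6 N/C.

8.64×10^6 V/m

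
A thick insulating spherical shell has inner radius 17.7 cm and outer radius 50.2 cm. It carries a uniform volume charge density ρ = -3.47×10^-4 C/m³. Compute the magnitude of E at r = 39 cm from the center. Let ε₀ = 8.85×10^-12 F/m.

Take a concentric spherical Gaussian surface of radius r = 39 cm (within the shell material, 17.7 cm < r < 50.2 cm).
Enclosed charge is the volume from a to r: Q_enc = (4π/3)ρ(r³ − a³) = -7.816×10^-5 C.
By Gauss's law, ∮E·dA = E·4πr² = Q_enc/ε₀.
E = |Q_enc|/(4πε₀r²) = (7.816e-5)/(4π·8.85×10^-12·(0.39)²) = 4.62×10^6 N/C.

E ≈ 4.62e6 N/C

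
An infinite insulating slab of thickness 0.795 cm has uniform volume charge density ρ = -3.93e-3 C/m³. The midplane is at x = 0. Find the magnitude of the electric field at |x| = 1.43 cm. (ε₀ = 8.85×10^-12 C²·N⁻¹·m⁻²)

|E| ≈ 1.77×10^6 V/m

The point |x| = 1.43 cm lies outside the slab (half-thickness 0.003975 m). A symmetric pillbox spanning the full slab encloses Q_enc = ρ·d·A.
Flux = 2EA ⇒ E = |ρ|d/(2ε₀), independent of distance outside.
E = (3.93×10^-3)(0.00795)/(2·8.85×10^-12) = 1.77×10^6 N/C.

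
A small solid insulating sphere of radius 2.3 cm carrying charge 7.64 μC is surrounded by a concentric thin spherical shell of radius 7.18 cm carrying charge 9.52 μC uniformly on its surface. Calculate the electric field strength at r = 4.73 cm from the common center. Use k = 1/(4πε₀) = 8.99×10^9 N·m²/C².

|E| = 3.07e7 N/C

Symmetry ⇒ E = E(r) r̂. Gaussian sphere of radius r = 4.73 cm (between the bodies, 2.3 cm < r < 7.18 cm).
The shell at 7.18 cm lies outside the Gaussian surface, so Q_enc = 7.64 μC = 7.64×10^-6 C.
Since E is radial and uniform over the Gaussian sphere, Φ = E·4πr² = Q_enc/ε₀.
E = k|Q_enc|/r² = (8.99×10^9)(7.64e-6)/(0.0473)² = 3.07×10^7 N/C.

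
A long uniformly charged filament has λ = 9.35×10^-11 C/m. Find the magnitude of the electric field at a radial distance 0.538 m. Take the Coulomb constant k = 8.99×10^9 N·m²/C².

3.12 V/m

Choose a coaxial cylinder of radius r = 0.538 m (arbitrary length L) as the Gaussian surface.
Q_enc = λL, so λ_enc = 9.35e-11 C/m.
Gauss's law: E·2πrL = λ_enc L/ε₀.
E = 2k|λ_enc|/r = 2(8.99×10^9)(9.35×10^-11)/(0.538) = 3.12 N/C.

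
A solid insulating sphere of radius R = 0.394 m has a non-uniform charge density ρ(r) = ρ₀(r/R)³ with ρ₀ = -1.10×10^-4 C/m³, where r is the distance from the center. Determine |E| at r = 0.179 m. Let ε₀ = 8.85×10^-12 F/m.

Use a concentric Gaussian sphere at r = 0.179 m (r < R).
Q_enc = ∫₀^r ρ(r')·4πr'² dr' = (4πρ₀/R³) ∫₀^r r'^5 dr' = 4πρ₀ r^6/(6·R³) = -1.239×10^-7 C.
Since E is radial and uniform over the Gaussian sphere, Φ = E·4πr² = Q_enc/ε₀.
E = |Q_enc|/(4πε₀r²) = (1.239×10^-7)/(4π·8.85×10^-12·(0.179)²) = 3.48×10^4 N/C.

E = 3.48e4 V/m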